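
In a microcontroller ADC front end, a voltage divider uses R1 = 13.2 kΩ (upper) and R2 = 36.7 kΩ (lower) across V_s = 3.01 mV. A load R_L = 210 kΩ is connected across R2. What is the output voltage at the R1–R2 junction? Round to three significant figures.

V_out ≈ 2.12 mV

First combine the lower leg with the load: R2 ‖ R_L = 31.24 kΩ.
Then V_out = V_s · R2'/(R1 + R2') = 3.01 × 31.24/44.44 = 2.116 mV.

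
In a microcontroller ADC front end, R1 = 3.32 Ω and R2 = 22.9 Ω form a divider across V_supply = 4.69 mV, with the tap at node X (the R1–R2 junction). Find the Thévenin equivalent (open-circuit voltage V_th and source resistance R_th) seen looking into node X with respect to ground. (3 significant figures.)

V_th is the unloaded tap voltage: V_supply · R2/(R1+R2) = 4.69 × 0.8734 = 4.096 mV.
Looking into X with the source shorted: R_th = R1·R2/(R1+R2) = 3.320 × 22.9/26.22 = 2.900 Ω.

V_th ≈ 4.10 mV, R_th ≈ 2.90 Ω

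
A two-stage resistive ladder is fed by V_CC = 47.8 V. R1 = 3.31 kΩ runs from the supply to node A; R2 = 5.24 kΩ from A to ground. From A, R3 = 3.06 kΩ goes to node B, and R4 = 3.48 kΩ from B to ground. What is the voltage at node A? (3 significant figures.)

V_A ≈ 22.4 V

Looking into the second stage from A: R3 + R4 = 6.540 kΩ appears in parallel with R2.
Effective lower resistance at A: R2 ‖ 6.540 = 2.909 kΩ.
So V_A = 47.8 × 0.4678 = 22.36 V.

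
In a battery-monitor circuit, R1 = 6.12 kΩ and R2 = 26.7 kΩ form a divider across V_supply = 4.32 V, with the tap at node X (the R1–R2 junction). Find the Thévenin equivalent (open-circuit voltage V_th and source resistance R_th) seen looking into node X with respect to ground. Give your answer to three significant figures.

V_th ≈ 3.51 V, R_th ≈ 4.98 kΩ

V_th is the unloaded tap voltage: V_supply · R2/(R1+R2) = 4.32 × 0.8135 = 3.514 V.
With V_supply suppressed (replaced by a short), R_th = R1 ‖ R2 = (6.120 × 26.7)/(6.120 + 26.7) = 4.979 kΩ.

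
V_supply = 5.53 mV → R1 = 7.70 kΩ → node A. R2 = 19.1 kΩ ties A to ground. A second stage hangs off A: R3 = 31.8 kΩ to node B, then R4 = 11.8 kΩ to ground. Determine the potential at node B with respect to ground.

V_B ≈ 0.947 mV

The second stage (R3 + R4 = 43.60 kΩ) loads node A in parallel with R2.
Effective lower resistance at A: R2 ‖ 43.60 = 13.28 kΩ.
So V_A = 5.53 × 0.6330 = 3.501 mV.
Stage 2 is unloaded, so V_B = V_A · R4/(R3+R4) = 3.501 × 11.8/43.60 = 0.9474 mV.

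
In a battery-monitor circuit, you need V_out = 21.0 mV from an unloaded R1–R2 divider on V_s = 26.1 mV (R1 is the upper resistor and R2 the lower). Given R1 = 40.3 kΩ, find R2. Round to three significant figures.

Required fraction k = V_out/V_s = 0.8046.
So R2 = R1 · V_out/(V_s − V_out) = 40.3 × 21.0/(26.1 − 21.0) = 40.3 × 4.118 = 165.9 kΩ.

R2 ≈ 166 kΩ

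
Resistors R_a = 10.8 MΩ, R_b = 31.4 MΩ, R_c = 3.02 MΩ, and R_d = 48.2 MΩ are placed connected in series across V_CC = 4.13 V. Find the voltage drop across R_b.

V ≈ 1.39 V

Series total: ΣR = 10.8 + 31.4 + 3.02 + 48.2 = 93.42 MΩ.
By the voltage-divider rule, V = 4.13 × 31.40/93.42 = 1.388 V.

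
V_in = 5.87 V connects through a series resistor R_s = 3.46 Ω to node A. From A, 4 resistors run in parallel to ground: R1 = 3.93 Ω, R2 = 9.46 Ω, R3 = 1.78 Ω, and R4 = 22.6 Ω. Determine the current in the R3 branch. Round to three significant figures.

I ≈ 0.759 A

Parallel bank: R_p = 1/(1/3.93 + 1/9.46 + 1/1.78 + 1/22.6) = 1.035 Ω.
Node voltage V_A = V_in · R_p/(R_s + R_p) = 5.87 × 0.2303 = 1.352 V.
Branch current I = V_A/R3 = 1.352/1.78 = 0.7593 A.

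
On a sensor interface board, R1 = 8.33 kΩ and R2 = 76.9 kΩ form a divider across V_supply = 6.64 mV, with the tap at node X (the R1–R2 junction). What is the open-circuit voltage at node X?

V_th ≈ 5.99 mV

V_th is the unloaded tap voltage: V_supply · R2/(R1+R2) = 6.64 × 0.9023 = 5.991 mV.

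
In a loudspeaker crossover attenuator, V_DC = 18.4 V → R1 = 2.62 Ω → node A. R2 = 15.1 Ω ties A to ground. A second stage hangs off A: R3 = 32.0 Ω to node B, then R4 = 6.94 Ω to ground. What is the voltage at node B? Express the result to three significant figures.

V_B ≈ 2.64 V

Node A sees R2 in parallel with the series input of stage 2, R3 + R4 = 38.94 Ω.
Effective lower resistance at A: R2 ‖ 38.94 = 10.88 Ω.
So V_A = 18.4 × 0.8059 = 14.83 V.
Then the unloaded second divider: V_B = V_A × R4/(R3+R4) = 14.83 × 0.1782 = 2.643 V.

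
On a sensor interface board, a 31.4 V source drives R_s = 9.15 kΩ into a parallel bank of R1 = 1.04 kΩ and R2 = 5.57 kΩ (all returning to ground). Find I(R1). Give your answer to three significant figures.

Parallel bank: R_p = 1/(1/1.04 + 1/5.57) = 0.8764 kΩ.
V_A = 31.4 × 0.8764/10.03 = 2.745 V.
I(R1) = V_A / R1 = 2.745/1.04 = 2.639 mA.
(Check via current divider: I_total = 3.132 mA; share G_k/ΣG = 0.8427 → same result.)

I ≈ 2.64 mA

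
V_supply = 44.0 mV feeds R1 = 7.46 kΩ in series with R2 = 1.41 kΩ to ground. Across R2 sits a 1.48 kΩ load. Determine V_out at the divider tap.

The load sits in parallel with R2, giving an effective lower resistance R2' = R2·R_L/(R2+R_L) = 0.7221 kΩ.
Then V_out = V_supply · R2'/(R1 + R2') = 44.0 × 0.7221/8.182 = 3.883 mV.

V_out ≈ 3.88 mV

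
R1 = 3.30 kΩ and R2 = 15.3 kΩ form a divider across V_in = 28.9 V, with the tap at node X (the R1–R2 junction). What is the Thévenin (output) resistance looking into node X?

R_th ≈ 2.71 kΩ

Zeroing V_in shorts the top of R1 to ground, so R_th = R1 ‖ R2 = 2.715 kΩ.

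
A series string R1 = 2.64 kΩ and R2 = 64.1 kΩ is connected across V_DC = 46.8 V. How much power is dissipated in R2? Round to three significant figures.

The common current is I = 46.8/66.74 = 0.7012 mA.
V(R2) = I·R = 44.95 V; P = V·I = 44.95 × 0.7012 = 31.52 mW.

P ≈ 31.5 mW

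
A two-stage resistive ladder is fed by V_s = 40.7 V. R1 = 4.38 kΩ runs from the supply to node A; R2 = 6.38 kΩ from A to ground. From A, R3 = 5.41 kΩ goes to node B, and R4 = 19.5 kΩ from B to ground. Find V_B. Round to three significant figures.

The second stage (R3 + R4 = 24.91 kΩ) loads node A in parallel with R2.
Effective lower resistance at A: R2 ‖ 24.91 = 5.079 kΩ.
V_A = 40.7 × 5.079/(4.38 + 5.079) = 21.85 V.
Stage 2 is unloaded, so V_B = V_A · R4/(R3+R4) = 21.85 × 19.5/24.91 = 17.11 V.

V_B ≈ 17.1 V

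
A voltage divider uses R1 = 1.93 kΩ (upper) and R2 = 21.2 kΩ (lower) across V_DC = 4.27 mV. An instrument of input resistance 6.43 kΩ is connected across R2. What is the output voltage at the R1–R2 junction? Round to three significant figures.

The load sits in parallel with R2, giving an effective lower resistance R2' = R2·R_L/(R2+R_L) = 4.934 kΩ.
Now apply the divider: V_out = 4.27 × 0.7188 = 3.069 mV.
(Unloaded it would be 3.91 mV; the load pulls it down.)

V_out ≈ 3.07 mV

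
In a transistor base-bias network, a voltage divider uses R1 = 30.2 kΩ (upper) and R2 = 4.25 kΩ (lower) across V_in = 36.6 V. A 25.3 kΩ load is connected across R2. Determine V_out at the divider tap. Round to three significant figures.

V_out ≈ 3.94 V

The load sits in parallel with R2, giving an effective lower resistance R2' = R2·R_L/(R2+R_L) = 3.639 kΩ.
Then V_out = V_in · R2'/(R1 + R2') = 36.6 × 3.639/33.84 = 3.936 V.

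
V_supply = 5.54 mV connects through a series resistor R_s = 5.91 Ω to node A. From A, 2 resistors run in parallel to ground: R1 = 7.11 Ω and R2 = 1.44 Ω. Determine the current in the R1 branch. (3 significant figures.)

Combine the parallel branches: R_p = (1/7.11 + 1/1.44)⁻¹ = 1.197 Ω.
Node voltage V_A = V_supply · R_p/(R_s + R_p) = 5.54 × 0.1685 = 0.9334 mV.
Branch current I = V_A/R1 = 0.9334/7.11 = 0.1313 mA.

I ≈ 0.131 mA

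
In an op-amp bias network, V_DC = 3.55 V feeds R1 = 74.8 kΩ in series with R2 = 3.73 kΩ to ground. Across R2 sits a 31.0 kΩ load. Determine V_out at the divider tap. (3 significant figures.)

R2 ‖ R_L = (3.73 × 31.0)/(3.73 + 31.0) = 3.329 kΩ.
Voltage divider with the loaded lower leg: V_out = 3.55 × 3.329/(74.8 + 3.329) = 3.55 × 0.04261 = 0.1513 V.

V_out ≈ 0.151 V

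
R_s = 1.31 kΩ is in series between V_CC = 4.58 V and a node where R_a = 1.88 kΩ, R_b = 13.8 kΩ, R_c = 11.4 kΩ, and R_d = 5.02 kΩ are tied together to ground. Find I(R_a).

I ≈ 1.12 mA

Equivalent of the parallel group: R_p = 1.122 kΩ.
V_A = 4.58 × 1.122/2.432 = 2.113 V.
I(R_a) = V_A / R_a = 2.113/1.88 = 1.124 mA.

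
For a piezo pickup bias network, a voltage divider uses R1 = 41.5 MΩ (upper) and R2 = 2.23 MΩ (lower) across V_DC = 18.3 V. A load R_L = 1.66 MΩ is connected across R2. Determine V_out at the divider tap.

V_out ≈ 0.410 V

R2 ‖ R_L = (2.23 × 1.66)/(2.23 + 1.66) = 0.9516 MΩ.
Then V_out = V_DC · R2'/(R1 + R2') = 18.3 × 0.9516/42.45 = 0.4102 V.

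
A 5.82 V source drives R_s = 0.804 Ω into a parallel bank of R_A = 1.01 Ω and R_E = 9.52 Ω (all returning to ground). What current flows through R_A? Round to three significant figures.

I ≈ 3.06 A

Equivalent of the parallel group: R_p = 0.9131 Ω.
V_A by voltage divider: V_A = 5.82 × 0.9131/(0.804 + 0.9131) = 3.095 V.
I(R_A) = V_A / R_A = 3.095/1.01 = 3.064 A.
(Equivalently: I_total = 3.389 A, then current-divider fraction G_k/ΣG = 0.9041.)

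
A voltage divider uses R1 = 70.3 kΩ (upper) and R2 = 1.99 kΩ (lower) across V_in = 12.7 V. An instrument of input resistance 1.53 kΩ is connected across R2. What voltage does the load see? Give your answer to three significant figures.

V_out ≈ 0.154 V

The load sits in parallel with R2, giving an effective lower resistance R2' = R2·R_L/(R2+R_L) = 0.8650 kΩ.
Voltage divider with the loaded lower leg: V_out = 12.7 × 0.8650/(70.3 + 0.8650) = 12.7 × 0.01215 = 0.1544 V.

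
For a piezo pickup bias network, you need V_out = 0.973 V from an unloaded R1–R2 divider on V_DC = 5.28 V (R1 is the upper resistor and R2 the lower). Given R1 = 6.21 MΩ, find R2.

Required fraction k = V_out/V_DC = 0.1843.
Rearranging, R2 = R1·k/(1−k) = 6.21 × 0.2259 = 1.403 MΩ.

R2 ≈ 1.40 MΩ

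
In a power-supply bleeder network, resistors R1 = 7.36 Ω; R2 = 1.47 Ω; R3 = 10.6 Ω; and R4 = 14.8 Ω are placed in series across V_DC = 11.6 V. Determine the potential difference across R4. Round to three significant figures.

V ≈ 5.02 V

Series total: ΣR = 7.36 + 1.47 + 10.6 + 14.8 = 34.23 Ω.
V = V_DC · R/ΣR = 11.6 × 0.4324 = 5.015 V.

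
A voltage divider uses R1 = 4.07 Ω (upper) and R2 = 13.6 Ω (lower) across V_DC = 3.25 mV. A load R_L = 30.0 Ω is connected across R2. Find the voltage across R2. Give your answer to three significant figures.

R2 ‖ R_L = (13.6 × 30.0)/(13.6 + 30.0) = 9.358 Ω.
Then V_out = V_DC · R2'/(R1 + R2') = 3.25 × 9.358/13.43 = 2.265 mV.
(Unloaded it would be 2.50 mV; the load pulls it down.)

V_out ≈ 2.26 mV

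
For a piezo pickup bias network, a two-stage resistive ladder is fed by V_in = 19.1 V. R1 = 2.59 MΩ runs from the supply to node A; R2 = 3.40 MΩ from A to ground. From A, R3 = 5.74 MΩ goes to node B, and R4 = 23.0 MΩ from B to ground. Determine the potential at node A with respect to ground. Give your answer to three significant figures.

The second stage (R3 + R4 = 28.74 MΩ) loads node A in parallel with R2.
Effective lower resistance at A: R2 ‖ 28.74 = 3.040 MΩ.
V_A = 19.1 × 3.040/(2.59 + 3.040) = 10.31 V.

V_A ≈ 10.3 V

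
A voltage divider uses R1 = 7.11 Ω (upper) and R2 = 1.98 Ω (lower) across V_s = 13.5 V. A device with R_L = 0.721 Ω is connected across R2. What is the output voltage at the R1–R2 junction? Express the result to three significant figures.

V_out ≈ 0.934 V

The load sits in parallel with R2, giving an effective lower resistance R2' = R2·R_L/(R2+R_L) = 0.5285 Ω.
Voltage divider with the loaded lower leg: V_out = 13.5 × 0.5285/(7.11 + 0.5285) = 13.5 × 0.06919 = 0.9341 V.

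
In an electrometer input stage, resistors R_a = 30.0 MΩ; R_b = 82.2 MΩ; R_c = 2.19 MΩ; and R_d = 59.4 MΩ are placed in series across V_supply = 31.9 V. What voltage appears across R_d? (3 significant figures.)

V ≈ 10.9 V

Total series resistance ΣR = 30.0 + 82.2 + 2.19 + 59.4 = 173.8 MΩ.
V = V_supply · R/ΣR = 31.9 × 0.3418 = 10.90 V.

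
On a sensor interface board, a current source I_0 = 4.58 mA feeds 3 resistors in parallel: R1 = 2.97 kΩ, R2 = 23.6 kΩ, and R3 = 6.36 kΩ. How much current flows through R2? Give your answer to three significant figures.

I ≈ 0.362 mA

Total conductance ΣG = 1/2.97 + 1/23.6 + 1/6.36 = 0.5363 (units of 1/kΩ).
By the current-divider rule, I = I_0 · G_k/ΣG = 4.58 × 0.07901 = 0.3619 mA.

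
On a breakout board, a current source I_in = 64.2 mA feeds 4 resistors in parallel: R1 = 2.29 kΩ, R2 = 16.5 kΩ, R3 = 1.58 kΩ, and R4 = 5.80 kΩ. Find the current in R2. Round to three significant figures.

Total conductance ΣG = 1/2.29 + 1/16.5 + 1/1.58 + 1/5.80 = 1.303 (units of 1/kΩ).
By the current-divider rule, I = I_in · G_k/ΣG = 64.2 × 0.04653 = 2.987 mA.

I ≈ 2.99 mA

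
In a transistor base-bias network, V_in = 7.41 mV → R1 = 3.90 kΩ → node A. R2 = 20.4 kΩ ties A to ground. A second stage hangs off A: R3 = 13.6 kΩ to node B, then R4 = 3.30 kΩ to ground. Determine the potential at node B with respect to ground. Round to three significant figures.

Looking into the second stage from A: R3 + R4 = 16.90 kΩ appears in parallel with R2.
R2 ‖ (R3+R4) = 9.243 kΩ.
First divider: V_A = V_in · 9.243/(3.90 + 9.243) = 5.211 mV.
Then the unloaded second divider: V_B = V_A × R4/(R3+R4) = 5.211 × 0.1953 = 1.018 mV.

V_B ≈ 1.02 mV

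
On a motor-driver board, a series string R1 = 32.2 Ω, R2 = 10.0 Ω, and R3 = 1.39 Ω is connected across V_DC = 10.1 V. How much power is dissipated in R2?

The common current is I = 10.1/43.59 = 0.2317 A.
V(R2) = I·R = 2.317 V; P = V·I = 2.317 × 0.2317 = 0.5369 W.

P ≈ 0.537 W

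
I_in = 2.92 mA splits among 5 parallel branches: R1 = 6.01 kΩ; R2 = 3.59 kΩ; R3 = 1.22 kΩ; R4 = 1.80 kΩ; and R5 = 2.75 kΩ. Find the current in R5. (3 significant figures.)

Conductances: ΣG = 1/6.01 + 1/3.59 + 1/1.22 + 1/1.80 + 1/2.75 = 2.184 (1/kΩ).
Current divider: I(R5) = I_in · G_k/ΣG = 2.92 × (0.3636/2.184) = 2.92 × 0.1665 = 0.4862 mA.

I ≈ 0.486 mA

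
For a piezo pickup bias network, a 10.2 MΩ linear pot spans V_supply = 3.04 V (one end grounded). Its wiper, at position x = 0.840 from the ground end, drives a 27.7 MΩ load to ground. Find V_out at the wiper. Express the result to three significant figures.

Split the track: R_lower = x·R_p = 8.568 MΩ, R_upper = (1−x)·R_p = 1.632 MΩ.
(x·R_p) ‖ R_L = 6.544 MΩ.
V_out = 3.04 × 6.544/(1.632 + 6.544) = 2.433 V.
(Unloaded: V_out = x·V_supply = 2.55 V.)

V_out ≈ 2.43 V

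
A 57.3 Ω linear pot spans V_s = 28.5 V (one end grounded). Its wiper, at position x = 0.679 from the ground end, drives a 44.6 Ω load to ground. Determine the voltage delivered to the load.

Lower segment x·R_p = 38.91 Ω; upper segment (1−x)·R_p = 18.39 Ω.
Lower segment in parallel with the load: 38.91 ‖ 44.6 = 20.78 Ω.
V_out = 28.5 × 20.78/(18.39 + 20.78) = 15.12 V.

V_out ≈ 15.1 V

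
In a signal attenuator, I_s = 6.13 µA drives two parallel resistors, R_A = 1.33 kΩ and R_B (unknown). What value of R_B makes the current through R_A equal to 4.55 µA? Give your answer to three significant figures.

R_B ≈ 3.83 kΩ

In a two-way split, I_A/I_s = R_B/(R_A + R_B).
4.55/6.13 = R_B/(R_A + R_B) → R_B = R_A · (0.7423)/(1 − 0.7423) = 1.33 × 2.880 = 3.830 kΩ.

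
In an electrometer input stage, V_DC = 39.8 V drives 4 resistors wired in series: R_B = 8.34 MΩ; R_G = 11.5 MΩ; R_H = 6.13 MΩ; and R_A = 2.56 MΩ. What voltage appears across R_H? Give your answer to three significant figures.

V ≈ 8.55 V

ΣR = 8.34 + 11.5 + 6.13 + 2.56 = 28.53 MΩ.
Voltage divider: V = V_DC · (6.130 / 28.53) = 39.8 × 0.2149 = 8.551 V.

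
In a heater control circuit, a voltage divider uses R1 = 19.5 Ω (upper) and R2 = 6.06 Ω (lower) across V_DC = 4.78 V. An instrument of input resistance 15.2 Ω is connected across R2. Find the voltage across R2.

V_out ≈ 0.869 V

The load sits in parallel with R2, giving an effective lower resistance R2' = R2·R_L/(R2+R_L) = 4.333 Ω.
Now apply the divider: V_out = 4.78 × 0.1818 = 0.8690 V.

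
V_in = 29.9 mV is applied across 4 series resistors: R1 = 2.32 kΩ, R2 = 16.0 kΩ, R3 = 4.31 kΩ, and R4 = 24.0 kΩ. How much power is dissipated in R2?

P ≈ 6.58 nW

Series current I = V_in/ΣR = 29.9/46.63 = 0.6412 µA.
P = I²R = 0.4112 × 16.0 = 6.579 nW.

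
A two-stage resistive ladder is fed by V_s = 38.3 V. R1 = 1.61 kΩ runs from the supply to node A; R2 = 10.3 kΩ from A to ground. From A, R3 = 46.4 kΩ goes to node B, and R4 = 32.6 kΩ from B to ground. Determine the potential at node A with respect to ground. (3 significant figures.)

V_A ≈ 32.5 V

Node A sees R2 in parallel with the series input of stage 2, R3 + R4 = 79.00 kΩ.
R2 ‖ (R3+R4) = 9.112 kΩ.
So V_A = 38.3 × 0.8498 = 32.55 V.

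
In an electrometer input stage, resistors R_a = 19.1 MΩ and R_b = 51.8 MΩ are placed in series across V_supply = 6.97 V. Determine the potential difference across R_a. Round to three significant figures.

Series total: ΣR = 19.1 + 51.8 = 70.90 MΩ.
V = V_supply · R/ΣR = 6.97 × 0.2694 = 1.878 V.

V ≈ 1.88 V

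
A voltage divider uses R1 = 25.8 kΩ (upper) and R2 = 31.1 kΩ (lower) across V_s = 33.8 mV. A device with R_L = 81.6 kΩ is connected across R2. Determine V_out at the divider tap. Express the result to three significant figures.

V_out ≈ 15.8 mV

First combine the lower leg with the load: R2 ‖ R_L = 22.52 kΩ.
Voltage divider with the loaded lower leg: V_out = 33.8 × 22.52/(25.8 + 22.52) = 33.8 × 0.4660 = 15.75 mV.
(Unloaded it would be 18.5 mV; the load pulls it down.)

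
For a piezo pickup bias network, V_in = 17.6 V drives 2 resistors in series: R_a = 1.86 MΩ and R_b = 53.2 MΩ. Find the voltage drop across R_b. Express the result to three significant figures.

V ≈ 17.0 V

Series total: ΣR = 1.86 + 53.2 = 55.06 MΩ.
By the voltage-divider rule, V = 17.6 × 53.20/55.06 = 17.01 V.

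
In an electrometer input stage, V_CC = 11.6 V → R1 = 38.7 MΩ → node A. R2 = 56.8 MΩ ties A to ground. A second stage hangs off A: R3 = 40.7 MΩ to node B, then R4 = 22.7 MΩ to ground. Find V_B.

Looking into the second stage from A: R3 + R4 = 63.40 MΩ appears in parallel with R2.
R2 ‖ (R3+R4) = 29.96 MΩ.
So V_A = 11.6 × 0.4363 = 5.062 V.
Stage 2 is unloaded, so V_B = V_A · R4/(R3+R4) = 5.062 × 22.7/63.40 = 1.812 V.

V_B ≈ 1.81 V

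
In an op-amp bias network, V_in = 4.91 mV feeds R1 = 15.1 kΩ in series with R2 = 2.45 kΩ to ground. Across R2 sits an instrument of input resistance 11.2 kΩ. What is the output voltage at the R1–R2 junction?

R2 ‖ R_L = (2.45 × 11.2)/(2.45 + 11.2) = 2.010 kΩ.
Voltage divider with the loaded lower leg: V_out = 4.91 × 2.010/(15.1 + 2.010) = 4.91 × 0.1175 = 0.5769 mV.

V_out ≈ 0.577 mV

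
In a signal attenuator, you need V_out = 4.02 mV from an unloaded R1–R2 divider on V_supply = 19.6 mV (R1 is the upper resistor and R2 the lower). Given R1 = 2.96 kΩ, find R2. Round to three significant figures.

R2 ≈ 0.764 kΩ

V_out/V_supply = R2/(R1+R2) = 0.2051.
So R2 = R1 · V_out/(V_supply − V_out) = 2.96 × 4.02/(19.6 − 4.02) = 2.96 × 0.2580 = 0.7637 kΩ.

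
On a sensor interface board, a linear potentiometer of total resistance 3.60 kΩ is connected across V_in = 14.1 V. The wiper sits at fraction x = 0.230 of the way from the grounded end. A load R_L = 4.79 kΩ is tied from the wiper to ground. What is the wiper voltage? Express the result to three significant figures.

V_out ≈ 2.86 V

The pot divides into 2.772 kΩ above the wiper and 0.8280 kΩ below.
R_L loads the lower segment: effective lower R = 0.7060 kΩ.
Then V_out = V_in · 0.7060/(2.772 + 0.7060) = 2.862 V.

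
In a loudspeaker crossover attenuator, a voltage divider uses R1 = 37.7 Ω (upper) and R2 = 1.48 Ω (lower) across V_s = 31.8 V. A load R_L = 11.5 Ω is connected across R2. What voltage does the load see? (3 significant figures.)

V_out ≈ 1.07 V

The load sits in parallel with R2, giving an effective lower resistance R2' = R2·R_L/(R2+R_L) = 1.311 Ω.
Then V_out = V_s · R2'/(R1 + R2') = 31.8 × 1.311/39.01 = 1.069 V.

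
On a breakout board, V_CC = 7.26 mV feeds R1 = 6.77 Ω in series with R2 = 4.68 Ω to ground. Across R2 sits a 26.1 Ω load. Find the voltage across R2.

V_out ≈ 2.68 mV

First combine the lower leg with the load: R2 ‖ R_L = 3.968 Ω.
Now apply the divider: V_out = 7.26 × 0.3696 = 2.683 mV.
(Unloaded it would be 2.97 mV; the load pulls it down.)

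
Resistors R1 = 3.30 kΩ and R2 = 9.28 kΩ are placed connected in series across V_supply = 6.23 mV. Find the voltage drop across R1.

Total series resistance ΣR = 3.30 + 9.28 = 12.58 kΩ.
Voltage divider: V = V_supply · (3.300 / 12.58) = 6.23 × 0.2623 = 1.634 mV.

V ≈ 1.63 mV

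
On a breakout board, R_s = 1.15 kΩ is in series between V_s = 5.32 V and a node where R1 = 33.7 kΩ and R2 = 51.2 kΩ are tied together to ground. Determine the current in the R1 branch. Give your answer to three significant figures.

I ≈ 0.149 mA

Equivalent of the parallel group: R_p = 20.32 kΩ.
V_A = 5.32 × 20.32/21.47 = 5.035 V.
I(R1) = V_A / R1 = 5.035/33.7 = 0.1494 mA.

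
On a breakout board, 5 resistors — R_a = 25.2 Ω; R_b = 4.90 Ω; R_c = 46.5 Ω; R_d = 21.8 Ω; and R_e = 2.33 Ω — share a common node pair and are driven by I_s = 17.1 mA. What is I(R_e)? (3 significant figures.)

I ≈ 9.91 mA

ΣG = 1/25.2 + 1/4.90 + 1/46.5 + 1/21.8 + 1/2.33 = 0.7403.
Current divider: I(R_e) = I_s · G_k/ΣG = 17.1 × (0.4292/0.7403) = 17.1 × 0.5797 = 9.913 mA.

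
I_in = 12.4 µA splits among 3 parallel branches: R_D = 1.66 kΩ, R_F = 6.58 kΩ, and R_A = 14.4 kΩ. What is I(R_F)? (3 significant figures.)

I ≈ 2.29 µA

ΣG = 1/1.66 + 1/6.58 + 1/14.4 = 0.8238.
R_F takes the fraction G_k/ΣG = 0.1520/0.8238 = 0.1845, so I = 12.4 × 0.1845 = 2.287 µA.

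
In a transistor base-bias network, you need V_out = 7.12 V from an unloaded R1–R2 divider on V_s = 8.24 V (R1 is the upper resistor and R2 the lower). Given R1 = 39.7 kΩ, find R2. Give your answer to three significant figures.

R2 ≈ 252 kΩ

The divider ratio is R2/(R1+R2) = 7.12/8.24 = 0.8641.
Rearranging, R2 = R1·k/(1−k) = 39.7 × 6.357 = 252.4 kΩ.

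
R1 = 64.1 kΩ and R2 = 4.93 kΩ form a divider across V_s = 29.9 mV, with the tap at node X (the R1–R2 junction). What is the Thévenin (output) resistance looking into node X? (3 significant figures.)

R_th ≈ 4.58 kΩ

Zeroing V_s shorts the top of R1 to ground, so R_th = R1 ‖ R2 = 4.578 kΩ.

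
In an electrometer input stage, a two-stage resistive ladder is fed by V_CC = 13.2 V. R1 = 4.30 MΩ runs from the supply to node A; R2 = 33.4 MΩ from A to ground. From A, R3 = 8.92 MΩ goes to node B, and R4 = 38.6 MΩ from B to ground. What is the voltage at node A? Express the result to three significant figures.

Looking into the second stage from A: R3 + R4 = 47.52 MΩ appears in parallel with R2.
R2 ‖ (R3+R4) = 19.61 MΩ.
So V_A = 13.2 × 0.8202 = 10.83 V.

V_A ≈ 10.8 V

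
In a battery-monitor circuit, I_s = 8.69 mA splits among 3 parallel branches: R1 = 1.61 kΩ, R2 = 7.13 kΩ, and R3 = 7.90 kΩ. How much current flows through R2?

Conductances: ΣG = 1/1.61 + 1/7.13 + 1/7.90 = 0.8880 (1/kΩ).
R2 takes the fraction G_k/ΣG = 0.1403/0.8880 = 0.1580, so I = 8.69 × 0.1580 = 1.373 mA.

I ≈ 1.37 mA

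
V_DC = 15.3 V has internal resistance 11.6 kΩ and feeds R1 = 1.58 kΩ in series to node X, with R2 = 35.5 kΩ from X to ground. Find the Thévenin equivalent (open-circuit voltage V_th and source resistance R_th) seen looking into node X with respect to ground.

R1' = 11.6 + 1.58 = 13.18 kΩ (source resistance + R1).
V_th is the unloaded tap voltage: V_DC · R2/(R1'+R2) = 15.3 × 0.7293 = 11.16 V.
With V_DC suppressed (replaced by a short), R_th = R1' ‖ R2 = (13.18 × 35.5)/(13.18 + 35.5) = 9.612 kΩ.

V_th ≈ 11.2 V, R_th ≈ 9.61 kΩ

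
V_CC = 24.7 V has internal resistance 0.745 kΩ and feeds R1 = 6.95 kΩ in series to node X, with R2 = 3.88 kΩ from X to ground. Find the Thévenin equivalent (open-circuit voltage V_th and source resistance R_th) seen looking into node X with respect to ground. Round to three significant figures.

R1' = 0.745 + 6.95 = 7.695 kΩ (source resistance + R1).
V_th is the unloaded tap voltage: V_CC · R2/(R1'+R2) = 24.7 × 0.3352 = 8.280 V.
Looking into X with the source shorted: R_th = R1'·R2/(R1'+R2) = 7.695 × 3.88/11.57 = 2.579 kΩ.

V_th ≈ 8.28 V, R_th ≈ 2.58 kΩ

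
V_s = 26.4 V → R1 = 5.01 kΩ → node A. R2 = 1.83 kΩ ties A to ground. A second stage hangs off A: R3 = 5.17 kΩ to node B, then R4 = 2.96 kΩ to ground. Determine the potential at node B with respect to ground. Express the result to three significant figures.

Looking into the second stage from A: R3 + R4 = 8.130 kΩ appears in parallel with R2.
Effective lower resistance at A: R2 ‖ 8.130 = 1.494 kΩ.
V_A = 26.4 × 1.494/(5.01 + 1.494) = 6.063 V.
V_B = V_A × 0.3641 = 2.208 V.

V_B ≈ 2.21 V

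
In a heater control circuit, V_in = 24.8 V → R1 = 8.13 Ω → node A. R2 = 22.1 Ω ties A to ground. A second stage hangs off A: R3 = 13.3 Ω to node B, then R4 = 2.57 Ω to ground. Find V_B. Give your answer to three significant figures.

V_B ≈ 2.14 V

Looking into the second stage from A: R3 + R4 = 15.87 Ω appears in parallel with R2.
Effective lower resistance at A: R2 ‖ 15.87 = 9.237 Ω.
First divider: V_A = V_in · 9.237/(8.13 + 9.237) = 13.19 V.
Stage 2 is unloaded, so V_B = V_A · R4/(R3+R4) = 13.19 × 2.57/15.87 = 2.136 V.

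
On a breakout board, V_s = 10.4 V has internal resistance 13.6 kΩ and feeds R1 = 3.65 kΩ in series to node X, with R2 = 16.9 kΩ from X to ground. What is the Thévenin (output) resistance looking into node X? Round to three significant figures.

R_th ≈ 8.54 kΩ

R1' = 13.6 + 3.65 = 17.25 kΩ (source resistance + R1).
Looking into X with the source shorted: R_th = R1'·R2/(R1'+R2) = 17.25 × 16.9/34.15 = 8.537 kΩ.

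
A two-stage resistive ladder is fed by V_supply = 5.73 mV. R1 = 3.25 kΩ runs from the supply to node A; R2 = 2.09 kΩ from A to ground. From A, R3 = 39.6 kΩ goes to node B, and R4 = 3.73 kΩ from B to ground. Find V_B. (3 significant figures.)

Node A sees R2 in parallel with the series input of stage 2, R3 + R4 = 43.33 kΩ.
R2 ‖ (R3+R4) = 1.994 kΩ.
So V_A = 5.73 × 0.3802 = 2.179 mV.
V_B = V_A × 0.08608 = 0.1875 mV.

V_B ≈ 0.188 mV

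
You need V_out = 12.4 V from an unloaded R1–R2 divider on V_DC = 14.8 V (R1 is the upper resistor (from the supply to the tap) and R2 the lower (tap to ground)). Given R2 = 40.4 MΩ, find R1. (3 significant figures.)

Required fraction k = V_out/V_DC = 0.8378.
So R1 = R2 · (V_DC/V_out − 1) = 40.4 × (14.8/12.4 − 1) = 40.4 × 0.1935 = 7.819 MΩ.

R1 ≈ 7.82 MΩ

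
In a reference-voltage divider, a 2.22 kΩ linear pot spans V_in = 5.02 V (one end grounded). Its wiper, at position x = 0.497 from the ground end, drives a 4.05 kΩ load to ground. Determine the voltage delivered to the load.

The pot divides into 1.117 kΩ above the wiper and 1.103 kΩ below.
Lower segment in parallel with the load: 1.103 ‖ 4.05 = 0.8671 kΩ.
Loaded-divider output: V_out = 5.02 × 0.4371 = 2.194 V.
(Unloaded: V_out = x·V_in = 2.49 V.)

V_out ≈ 2.19 V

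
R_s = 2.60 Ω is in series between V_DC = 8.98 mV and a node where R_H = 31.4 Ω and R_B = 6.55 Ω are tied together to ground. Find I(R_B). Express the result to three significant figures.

Combine the parallel branches: R_p = (1/31.4 + 1/6.55)⁻¹ = 5.419 Ω.
V_A = 8.98 × 5.419/8.019 = 6.069 mV.
Branch current I = V_A/R_B = 6.069/6.55 = 0.9265 mA.
(Check via current divider: I_total = 1.120 mA; share G_k/ΣG = 0.8274 → same result.)

I ≈ 0.927 mA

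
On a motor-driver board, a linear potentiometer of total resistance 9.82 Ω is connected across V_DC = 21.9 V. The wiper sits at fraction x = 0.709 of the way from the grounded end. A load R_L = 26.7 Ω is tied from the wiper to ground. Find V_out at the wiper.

V_out ≈ 14.4 V

Lower segment x·R_p = 6.962 Ω; upper segment (1−x)·R_p = 2.858 Ω.
Lower segment in parallel with the load: 6.962 ‖ 26.7 = 5.522 Ω.
V_out = 21.9 × 5.522/(2.858 + 5.522) = 14.43 V.
(Unloaded: V_out = x·V_DC = 15.5 V.)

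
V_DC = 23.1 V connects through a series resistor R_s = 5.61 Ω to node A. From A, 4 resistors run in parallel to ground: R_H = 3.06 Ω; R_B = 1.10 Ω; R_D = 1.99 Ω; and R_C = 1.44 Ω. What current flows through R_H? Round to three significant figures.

Parallel bank: R_p = 1/(1/3.06 + 1/1.10 + 1/1.99 + 1/1.44) = 0.4110 Ω.
V_A = 23.1 × 0.4110/6.021 = 1.577 V.
I(R_H) = V_A / R_H = 1.577/3.06 = 0.5154 A.
(Equivalently: I_total = 3.837 A, then current-divider fraction G_k/ΣG = 0.1343.)

I ≈ 0.515 A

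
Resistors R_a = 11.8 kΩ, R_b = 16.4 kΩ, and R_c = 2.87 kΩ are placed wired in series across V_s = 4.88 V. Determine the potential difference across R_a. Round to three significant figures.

V ≈ 1.85 V

Series total: ΣR = 11.8 + 16.4 + 2.87 = 31.07 kΩ.
By the voltage-divider rule, V = 4.88 × 11.80/31.07 = 1.853 V.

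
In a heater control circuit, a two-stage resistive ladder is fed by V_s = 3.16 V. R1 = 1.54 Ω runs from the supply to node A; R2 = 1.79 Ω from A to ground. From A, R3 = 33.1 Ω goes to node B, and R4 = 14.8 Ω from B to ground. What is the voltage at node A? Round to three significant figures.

The second stage (R3 + R4 = 47.90 Ω) loads node A in parallel with R2.
Effective lower resistance at A: R2 ‖ 47.90 = 1.726 Ω.
So V_A = 3.16 × 0.5284 = 1.670 V.

V_A ≈ 1.67 V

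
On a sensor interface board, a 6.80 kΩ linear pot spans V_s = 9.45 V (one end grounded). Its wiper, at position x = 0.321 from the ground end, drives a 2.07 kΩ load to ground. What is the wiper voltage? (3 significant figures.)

The pot divides into 4.617 kΩ above the wiper and 2.183 kΩ below.
(x·R_p) ‖ R_L = 1.062 kΩ.
Loaded-divider output: V_out = 9.45 × 0.1871 = 1.768 V.

V_out ≈ 1.77 V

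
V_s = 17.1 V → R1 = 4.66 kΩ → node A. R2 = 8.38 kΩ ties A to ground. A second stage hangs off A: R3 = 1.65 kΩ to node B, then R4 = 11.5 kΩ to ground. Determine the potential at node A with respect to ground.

Looking into the second stage from A: R3 + R4 = 13.15 kΩ appears in parallel with R2.
R2 ‖ (R3+R4) = 5.118 kΩ.
So V_A = 17.1 × 0.5234 = 8.951 V.

V_A ≈ 8.95 V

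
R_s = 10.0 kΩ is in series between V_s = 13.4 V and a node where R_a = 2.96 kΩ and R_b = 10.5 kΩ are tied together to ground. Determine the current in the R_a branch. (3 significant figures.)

I ≈ 0.849 mA

Combine the parallel branches: R_p = (1/2.96 + 1/10.5)⁻¹ = 2.309 kΩ.
V_A by voltage divider: V_A = 13.4 × 2.309/(10.0 + 2.309) = 2.514 V.
Branch current I = V_A/R_a = 2.514/2.96 = 0.8492 mA.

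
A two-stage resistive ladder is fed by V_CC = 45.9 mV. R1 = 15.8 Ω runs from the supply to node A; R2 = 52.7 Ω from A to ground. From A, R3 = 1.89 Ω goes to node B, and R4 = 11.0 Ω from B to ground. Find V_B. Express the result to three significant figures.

V_B ≈ 15.5 mV

The second stage (R3 + R4 = 12.89 Ω) loads node A in parallel with R2.
R2 ‖ (R3+R4) = 10.36 Ω.
So V_A = 45.9 × 0.3960 = 18.17 mV.
Stage 2 is unloaded, so V_B = V_A · R4/(R3+R4) = 18.17 × 11.0/12.89 = 15.51 mV.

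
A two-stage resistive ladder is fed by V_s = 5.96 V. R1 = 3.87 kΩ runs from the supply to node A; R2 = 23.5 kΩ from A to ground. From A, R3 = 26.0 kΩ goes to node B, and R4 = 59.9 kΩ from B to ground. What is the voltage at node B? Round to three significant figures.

Node A sees R2 in parallel with the series input of stage 2, R3 + R4 = 85.90 kΩ.
R2 ‖ (R3+R4) = 18.45 kΩ.
First divider: V_A = V_s · 18.45/(3.87 + 18.45) = 4.927 V.
Stage 2 is unloaded, so V_B = V_A · R4/(R3+R4) = 4.927 × 59.9/85.90 = 3.436 V.

V_B ≈ 3.44 V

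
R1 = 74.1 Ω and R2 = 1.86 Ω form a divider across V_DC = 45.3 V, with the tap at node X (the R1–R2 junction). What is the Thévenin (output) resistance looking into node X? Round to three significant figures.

With V_DC suppressed (replaced by a short), R_th = R1 ‖ R2 = (74.10 × 1.86)/(74.10 + 1.86) = 1.814 Ω.

R_th ≈ 1.81 Ω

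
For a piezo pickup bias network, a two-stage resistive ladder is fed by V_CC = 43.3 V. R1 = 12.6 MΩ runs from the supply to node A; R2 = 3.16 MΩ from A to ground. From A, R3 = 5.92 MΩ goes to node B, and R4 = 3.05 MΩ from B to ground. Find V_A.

Looking into the second stage from A: R3 + R4 = 8.970 MΩ appears in parallel with R2.
Effective lower resistance at A: R2 ‖ 8.970 = 2.337 MΩ.
V_A = 43.3 × 2.337/(12.6 + 2.337) = 6.774 V.

V_A ≈ 6.77 V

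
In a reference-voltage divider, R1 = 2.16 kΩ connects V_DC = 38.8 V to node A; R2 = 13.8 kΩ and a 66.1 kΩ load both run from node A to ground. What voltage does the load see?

R2 ‖ R_L = (13.8 × 66.1)/(13.8 + 66.1) = 11.42 kΩ.
Then V_out = V_DC · R2'/(R1 + R2') = 38.8 × 11.42/13.58 = 32.63 V.

V_out ≈ 32.6 V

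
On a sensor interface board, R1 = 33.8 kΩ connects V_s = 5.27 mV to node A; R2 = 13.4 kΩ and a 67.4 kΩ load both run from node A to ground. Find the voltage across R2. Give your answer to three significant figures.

V_out ≈ 1.31 mV

R2 ‖ R_L = (13.4 × 67.4)/(13.4 + 67.4) = 11.18 kΩ.
Voltage divider with the loaded lower leg: V_out = 5.27 × 11.18/(33.8 + 11.18) = 5.27 × 0.2485 = 1.310 mV.
(Unloaded it would be 1.50 mV; the load pulls it down.)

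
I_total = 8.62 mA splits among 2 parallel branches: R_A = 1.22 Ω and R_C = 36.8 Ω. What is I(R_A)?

I ≈ 8.34 mA

Two-branch current divider: I_k = I_total · R_other/(R_1 + R_2).
I(R_A) = 8.62 × 36.8/(1.22 + 36.8) = 8.62 × 0.9679 = 8.343 mA.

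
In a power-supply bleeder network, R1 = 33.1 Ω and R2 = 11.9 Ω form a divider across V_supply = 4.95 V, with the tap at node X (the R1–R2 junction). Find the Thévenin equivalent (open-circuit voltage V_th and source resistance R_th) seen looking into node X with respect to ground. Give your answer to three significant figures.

With X open, the divider is unloaded: V_th = 4.95 × 11.9/45.00 = 1.309 V.
Looking into X with the source shorted: R_th = R1·R2/(R1+R2) = 33.10 × 11.9/45.00 = 8.753 Ω.

V_th ≈ 1.31 V, R_th ≈ 8.75 Ω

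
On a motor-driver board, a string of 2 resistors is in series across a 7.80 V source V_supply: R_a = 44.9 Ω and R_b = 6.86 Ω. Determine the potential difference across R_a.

Total series resistance ΣR = 44.9 + 6.86 = 51.76 Ω.
Voltage divider: V = V_supply · (44.90 / 51.76) = 7.80 × 0.8675 = 6.766 V.

V ≈ 6.77 V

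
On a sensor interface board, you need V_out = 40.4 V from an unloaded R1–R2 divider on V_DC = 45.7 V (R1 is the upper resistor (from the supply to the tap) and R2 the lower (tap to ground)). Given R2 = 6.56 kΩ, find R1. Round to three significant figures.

R1 ≈ 0.861 kΩ

Required fraction k = V_out/V_DC = 0.8840.
Rearranging, R1 = R2·(1−k)/k = 6.56 × 0.1312 = 0.8606 kΩ.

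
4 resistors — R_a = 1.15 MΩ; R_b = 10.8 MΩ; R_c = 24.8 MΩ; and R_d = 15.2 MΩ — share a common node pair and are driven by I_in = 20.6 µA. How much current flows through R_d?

I ≈ 1.27 µA

Conductances: ΣG = 1/1.15 + 1/10.8 + 1/24.8 + 1/15.2 = 1.068 (1/MΩ).
Current divider: I(R_d) = I_in · G_k/ΣG = 20.6 × (0.06579/1.068) = 20.6 × 0.06159 = 1.269 µA.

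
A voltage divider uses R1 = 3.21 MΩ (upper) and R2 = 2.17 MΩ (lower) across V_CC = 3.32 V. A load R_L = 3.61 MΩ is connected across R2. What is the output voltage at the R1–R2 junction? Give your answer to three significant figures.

First combine the lower leg with the load: R2 ‖ R_L = 1.355 MΩ.
Voltage divider with the loaded lower leg: V_out = 3.32 × 1.355/(3.21 + 1.355) = 3.32 × 0.2969 = 0.9856 V.

V_out ≈ 0.986 V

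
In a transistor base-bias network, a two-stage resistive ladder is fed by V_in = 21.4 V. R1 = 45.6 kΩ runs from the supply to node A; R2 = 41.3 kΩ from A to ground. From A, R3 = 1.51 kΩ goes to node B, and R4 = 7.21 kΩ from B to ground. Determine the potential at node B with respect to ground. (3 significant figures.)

V_B ≈ 2.41 V

The second stage (R3 + R4 = 8.720 kΩ) loads node A in parallel with R2.
Effective lower resistance at A: R2 ‖ 8.720 = 7.200 kΩ.
So V_A = 21.4 × 0.1364 = 2.918 V.
Then the unloaded second divider: V_B = V_A × R4/(R3+R4) = 2.918 × 0.8268 = 2.413 V.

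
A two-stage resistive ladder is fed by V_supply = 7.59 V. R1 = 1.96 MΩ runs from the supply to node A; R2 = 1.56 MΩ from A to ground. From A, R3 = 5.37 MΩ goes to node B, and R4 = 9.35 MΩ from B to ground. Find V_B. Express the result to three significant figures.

V_B ≈ 2.02 V

The second stage (R3 + R4 = 14.72 MΩ) loads node A in parallel with R2.
Effective lower resistance at A: R2 ‖ 14.72 = 1.411 MΩ.
First divider: V_A = V_supply · 1.411/(1.96 + 1.411) = 3.176 V.
V_B = V_A × 0.6352 = 2.018 V.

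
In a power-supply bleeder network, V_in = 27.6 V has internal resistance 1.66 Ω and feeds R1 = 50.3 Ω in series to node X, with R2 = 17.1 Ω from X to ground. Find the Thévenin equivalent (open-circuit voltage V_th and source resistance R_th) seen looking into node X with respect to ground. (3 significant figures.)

V_th ≈ 6.83 V, R_th ≈ 12.9 Ω

R1' = 1.66 + 50.3 = 51.96 Ω (source resistance + R1).
V_th is the unloaded tap voltage: V_in · R2/(R1'+R2) = 27.6 × 0.2476 = 6.834 V.
Looking into X with the source shorted: R_th = R1'·R2/(R1'+R2) = 51.96 × 17.1/69.06 = 12.87 Ω.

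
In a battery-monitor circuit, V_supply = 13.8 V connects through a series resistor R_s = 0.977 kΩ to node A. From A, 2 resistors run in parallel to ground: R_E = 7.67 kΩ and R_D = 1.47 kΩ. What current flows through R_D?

I ≈ 5.24 mA

Parallel bank: R_p = 1/(1/7.67 + 1/1.47) = 1.234 kΩ.
V_A = 13.8 × 1.234/2.211 = 7.701 V.
Branch current I = V_A/R_D = 7.701/1.47 = 5.239 mA.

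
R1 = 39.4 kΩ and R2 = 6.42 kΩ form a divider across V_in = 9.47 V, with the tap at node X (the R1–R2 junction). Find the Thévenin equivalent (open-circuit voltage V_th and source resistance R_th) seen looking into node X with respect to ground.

V_th is the unloaded tap voltage: V_in · R2/(R1+R2) = 9.47 × 0.1401 = 1.327 V.
Zeroing V_in shorts the top of R1 to ground, so R_th = R1 ‖ R2 = 5.520 kΩ.

V_th ≈ 1.33 V, R_th ≈ 5.52 kΩ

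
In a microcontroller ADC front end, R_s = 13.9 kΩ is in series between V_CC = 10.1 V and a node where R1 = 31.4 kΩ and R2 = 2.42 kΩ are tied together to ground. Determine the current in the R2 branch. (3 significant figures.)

Combine the parallel branches: R_p = (1/31.4 + 1/2.42)⁻¹ = 2.247 kΩ.
V_A = 10.1 × 2.247/16.15 = 1.405 V.
Branch current I = V_A/R2 = 1.405/2.42 = 0.5808 mA.

I ≈ 0.581 mA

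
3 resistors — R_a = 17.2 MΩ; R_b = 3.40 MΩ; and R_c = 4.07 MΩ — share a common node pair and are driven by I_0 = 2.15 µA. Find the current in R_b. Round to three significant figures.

I ≈ 1.06 µA

ΣG = 1/17.2 + 1/3.40 + 1/4.07 = 0.5980.
Current divider: I(R_b) = I_0 · G_k/ΣG = 2.15 × (0.2941/0.5980) = 2.15 × 0.4919 = 1.058 µA.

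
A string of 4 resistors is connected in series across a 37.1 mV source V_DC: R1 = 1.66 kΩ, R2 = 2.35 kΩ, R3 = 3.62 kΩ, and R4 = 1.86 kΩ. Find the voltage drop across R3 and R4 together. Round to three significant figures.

Total series resistance ΣR = 1.66 + 2.35 + 3.62 + 1.86 = 9.490 kΩ.
R_{R3..R4} = 3.62 + 1.86 = 5.480 kΩ.
Voltage divider: V = V_DC · (5.480 / 9.490) = 37.1 × 0.5774 = 21.42 mV.

V ≈ 21.4 mV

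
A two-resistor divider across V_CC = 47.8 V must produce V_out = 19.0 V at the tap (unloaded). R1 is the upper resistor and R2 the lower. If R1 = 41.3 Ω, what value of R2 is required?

R2 ≈ 27.2 Ω

V_out/V_CC = R2/(R1+R2) = 0.3975.
R2 = R1 · 0.3975/(1 − 0.3975) = 27.25 Ω.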